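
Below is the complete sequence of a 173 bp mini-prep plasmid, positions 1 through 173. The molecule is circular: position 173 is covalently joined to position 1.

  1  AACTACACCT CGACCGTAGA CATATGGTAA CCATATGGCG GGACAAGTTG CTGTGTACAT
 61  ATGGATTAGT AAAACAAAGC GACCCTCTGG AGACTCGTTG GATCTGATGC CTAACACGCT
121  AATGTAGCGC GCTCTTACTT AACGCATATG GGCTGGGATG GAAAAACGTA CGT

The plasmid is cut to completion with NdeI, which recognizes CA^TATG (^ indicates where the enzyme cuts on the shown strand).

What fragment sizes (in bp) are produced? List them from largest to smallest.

87, 49, 26, 11 bp

NdeI sites (CATATG) start at positions 21, 32, 58, 145.
NdeI cuts after base 2 of each site, so after positions 22, 33, 59, 146.
Circular molecule, 4 cuts → 4 fragments:
  23–33 → 11 bp
  34–59 → 26 bp
  60–146 → 87 bp
  147–173 then 1–22 → 27 + 22 = 49 bp
Sorted largest to smallest: 87, 49, 26, 11 bp.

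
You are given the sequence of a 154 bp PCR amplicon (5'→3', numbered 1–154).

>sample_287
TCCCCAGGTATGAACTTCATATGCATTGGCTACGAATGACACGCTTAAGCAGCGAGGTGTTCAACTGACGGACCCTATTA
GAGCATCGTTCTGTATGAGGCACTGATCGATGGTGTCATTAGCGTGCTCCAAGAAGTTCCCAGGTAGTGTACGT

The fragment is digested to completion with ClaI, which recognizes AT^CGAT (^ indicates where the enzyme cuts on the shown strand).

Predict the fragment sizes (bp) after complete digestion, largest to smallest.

The ClaI site (ATCGAT) starts at position 106.
ClaI cuts after base 2 of each site, so after position 107.
Linear molecule, 1 cut → 2 fragments:
  1–107 → 107 bp
  108–154 → 47 bp
Sorted largest to smallest: 107, 47 bp.

107, 47 bp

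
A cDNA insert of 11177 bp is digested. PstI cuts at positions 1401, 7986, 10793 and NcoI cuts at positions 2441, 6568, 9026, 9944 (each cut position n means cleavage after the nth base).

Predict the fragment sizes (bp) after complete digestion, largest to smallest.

4127, 1418, 1401, 1040, 1040, 918, 849, 384 bp

Combined cut positions (sorted): 1401, 2441, 6568, 7986, 9026, 9944, 10793.
Linear molecule, 7 cuts → 8 fragments:
  1401 − 0 = 1401 bp
  2441 − 1401 = 1040 bp
  6568 − 2441 = 4127 bp
  7986 − 6568 = 1418 bp
  9026 − 7986 = 1040 bp
  9944 − 9026 = 918 bp
  10793 − 9944 = 849 bp
  11177 − 10793 = 384 bp
Sorted largest to smallest: 4127, 1418, 1401, 1040, 1040, 918, 849, 384 bp.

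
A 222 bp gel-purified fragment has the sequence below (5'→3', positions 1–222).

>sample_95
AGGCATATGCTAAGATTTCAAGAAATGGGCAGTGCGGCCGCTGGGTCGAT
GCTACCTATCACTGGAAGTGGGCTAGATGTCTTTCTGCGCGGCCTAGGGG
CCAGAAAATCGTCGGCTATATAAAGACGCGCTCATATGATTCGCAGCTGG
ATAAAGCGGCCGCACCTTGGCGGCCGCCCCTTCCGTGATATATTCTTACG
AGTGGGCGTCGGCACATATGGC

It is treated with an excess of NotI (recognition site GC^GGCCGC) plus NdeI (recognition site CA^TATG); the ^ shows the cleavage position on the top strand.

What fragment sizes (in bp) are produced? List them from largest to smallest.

NotI sites (GCGGCCGC) start at positions 34, 156, 170.
NotI cuts after base 2 of each site, so after positions 35, 157, 171.
NdeI sites (CATATG) start at positions 4, 133, 215.
NdeI cuts after base 2 of each site, so after positions 5, 134, 216.
Combined cut positions: 5, 35, 134, 157, 171, 216.
Linear molecule, 6 cuts → 7 fragments:
  1–5 → 5 bp
  6–35 → 30 bp
  36–134 → 99 bp
  135–157 → 23 bp
  158–171 → 14 bp
  172–216 → 45 bp
  217–222 → 6 bp
Sorted largest to smallest: 99, 45, 30, 23, 14, 6, 5 bp.

99, 45, 30, 23, 14, 6, 5 bp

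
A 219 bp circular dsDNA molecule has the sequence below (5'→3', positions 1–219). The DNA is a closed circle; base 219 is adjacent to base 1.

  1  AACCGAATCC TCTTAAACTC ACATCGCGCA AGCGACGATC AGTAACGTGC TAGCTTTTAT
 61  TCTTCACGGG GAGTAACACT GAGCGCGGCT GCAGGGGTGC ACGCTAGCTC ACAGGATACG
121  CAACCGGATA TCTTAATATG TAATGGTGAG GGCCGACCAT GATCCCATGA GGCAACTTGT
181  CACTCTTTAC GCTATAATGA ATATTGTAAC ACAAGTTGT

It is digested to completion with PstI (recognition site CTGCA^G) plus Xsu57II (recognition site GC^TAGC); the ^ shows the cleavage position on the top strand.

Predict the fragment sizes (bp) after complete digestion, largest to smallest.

165, 43, 11 bp

The PstI site (CTGCAG) starts at position 89.
PstI cuts after base 5 of each site (before the last base), so after position 93.
Xsu57II sites (GCTAGC) start at positions 49, 103.
Xsu57II cuts after base 2 of each site, so after positions 50, 104.
Combined cut positions: 50, 93, 104.
Circular molecule, 3 cuts → 3 fragments:
  51–93 → 43 bp
  94–104 → 11 bp
  105–219 then 1–50 → 115 + 50 = 165 bp
Sorted largest to smallest: 165, 43, 11 bp.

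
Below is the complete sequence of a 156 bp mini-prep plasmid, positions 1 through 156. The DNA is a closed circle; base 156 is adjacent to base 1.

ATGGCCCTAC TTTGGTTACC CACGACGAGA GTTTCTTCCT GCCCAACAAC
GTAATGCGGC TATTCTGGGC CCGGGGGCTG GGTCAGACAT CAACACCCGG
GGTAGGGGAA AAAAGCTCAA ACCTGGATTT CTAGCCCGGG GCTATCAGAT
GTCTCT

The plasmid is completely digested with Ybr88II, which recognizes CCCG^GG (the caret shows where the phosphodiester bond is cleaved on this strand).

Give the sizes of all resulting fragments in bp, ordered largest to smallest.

91, 39, 26 bp

Ybr88II sites (CCCGGG) start at positions 70, 96, 135.
Ybr88II cuts after base 4 of each site, so after positions 73, 99, 138.
Circular molecule, 3 cuts → 3 fragments:
  74–99 → 26 bp
  100–138 → 39 bp
  139–156 then 1–73 → 18 + 73 = 91 bp
Sorted largest to smallest: 91, 39, 26 bp.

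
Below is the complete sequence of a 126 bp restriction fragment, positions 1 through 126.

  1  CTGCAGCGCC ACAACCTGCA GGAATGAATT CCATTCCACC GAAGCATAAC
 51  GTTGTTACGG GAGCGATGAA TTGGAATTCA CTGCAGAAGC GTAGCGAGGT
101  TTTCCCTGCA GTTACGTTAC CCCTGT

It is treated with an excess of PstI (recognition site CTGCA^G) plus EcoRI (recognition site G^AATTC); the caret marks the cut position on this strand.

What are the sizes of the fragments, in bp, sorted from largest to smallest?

PstI sites (CTGCAG) start at positions 1, 16, 81, 106.
PstI cuts after base 5 of each site (before the last base), so after positions 5, 20, 85, 110.
EcoRI sites (GAATTC) start at positions 26, 74.
EcoRI cuts after the first base of each site, so after positions 26, 74.
Combined cut positions: 5, 20, 26, 74, 85, 110.
Linear molecule, 6 cuts → 7 fragments:
  1–5 → 5 bp
  6–20 → 15 bp
  21–26 → 6 bp
  27–74 → 48 bp
  75–85 → 11 bp
  86–110 → 25 bp
  111–126 → 16 bp
Sorted largest to smallest: 48, 25, 16, 15, 11, 6, 5 bp.

48, 25, 16, 15, 11, 6, 5 bp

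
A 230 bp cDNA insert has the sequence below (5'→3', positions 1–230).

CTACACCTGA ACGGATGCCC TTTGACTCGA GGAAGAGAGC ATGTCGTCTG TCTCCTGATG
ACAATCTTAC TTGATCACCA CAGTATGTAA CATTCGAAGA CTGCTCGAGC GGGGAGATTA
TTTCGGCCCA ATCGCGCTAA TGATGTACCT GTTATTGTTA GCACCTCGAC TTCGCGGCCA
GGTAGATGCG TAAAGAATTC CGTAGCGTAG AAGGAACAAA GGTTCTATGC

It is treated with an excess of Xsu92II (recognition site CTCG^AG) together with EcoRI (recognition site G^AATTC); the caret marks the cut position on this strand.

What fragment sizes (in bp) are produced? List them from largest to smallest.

Xsu92II sites (CTCGAG) start at positions 26, 104.
Xsu92II cuts after base 4 of each site, so after positions 29, 107.
The EcoRI site (GAATTC) starts at position 195.
EcoRI cuts after the first base of each site, so after position 195.
Combined cut positions: 29, 107, 195.
Linear molecule, 3 cuts → 4 fragments:
  1–29 → 29 bp
  30–107 → 78 bp
  108–195 → 88 bp
  196–230 → 35 bp
Sorted largest to smallest: 88, 78, 35, 29 bp.

88, 78, 35, 29 bp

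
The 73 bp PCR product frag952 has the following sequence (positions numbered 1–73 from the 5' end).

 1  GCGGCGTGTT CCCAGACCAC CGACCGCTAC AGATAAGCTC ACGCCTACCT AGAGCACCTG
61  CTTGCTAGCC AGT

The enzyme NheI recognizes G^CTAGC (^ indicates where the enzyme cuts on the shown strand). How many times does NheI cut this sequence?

GCTAGC occurs starting at position 64.
NheI cuts at 1 site.

1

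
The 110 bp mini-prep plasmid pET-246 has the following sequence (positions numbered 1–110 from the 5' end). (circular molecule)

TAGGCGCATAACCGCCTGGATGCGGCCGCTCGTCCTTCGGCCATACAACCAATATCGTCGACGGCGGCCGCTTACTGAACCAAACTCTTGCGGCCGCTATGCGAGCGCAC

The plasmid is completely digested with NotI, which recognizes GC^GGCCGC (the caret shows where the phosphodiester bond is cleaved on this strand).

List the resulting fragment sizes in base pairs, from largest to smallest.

42, 42, 26 bp

NotI sites (GCGGCCGC) start at positions 22, 64, 90.
NotI cuts after base 2 of each site, so after positions 23, 65, 91.
Circular molecule, 3 cuts → 3 fragments:
  24–65 → 42 bp
  66–91 → 26 bp
  92–110 then 1–23 → 19 + 23 = 42 bp
Sorted largest to smallest: 42, 42, 26 bp.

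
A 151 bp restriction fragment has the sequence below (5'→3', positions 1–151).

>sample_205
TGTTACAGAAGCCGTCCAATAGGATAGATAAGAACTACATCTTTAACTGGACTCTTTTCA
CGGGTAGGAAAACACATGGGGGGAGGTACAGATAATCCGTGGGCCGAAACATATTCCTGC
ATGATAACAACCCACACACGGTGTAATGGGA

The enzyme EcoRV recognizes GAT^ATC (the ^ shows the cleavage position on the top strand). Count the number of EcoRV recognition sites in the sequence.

No occurrence of GATATC is present in the sequence.
EcoRV does not cut: 0 sites.

0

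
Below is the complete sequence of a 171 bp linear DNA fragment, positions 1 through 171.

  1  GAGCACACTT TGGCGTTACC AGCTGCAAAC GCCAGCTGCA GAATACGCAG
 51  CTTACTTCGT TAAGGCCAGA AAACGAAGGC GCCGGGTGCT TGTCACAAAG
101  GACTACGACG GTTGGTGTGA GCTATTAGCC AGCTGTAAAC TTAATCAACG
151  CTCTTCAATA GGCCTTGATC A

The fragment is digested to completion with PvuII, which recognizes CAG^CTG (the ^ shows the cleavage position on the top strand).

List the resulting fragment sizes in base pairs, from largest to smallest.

PvuII sites (CAGCTG) start at positions 20, 33, 130.
PvuII cuts after base 3 of each site, so after positions 22, 35, 132.
Linear molecule, 3 cuts → 4 fragments:
  1–22 → 22 bp
  23–35 → 13 bp
  36–132 → 97 bp
  133–171 → 39 bp
Sorted largest to smallest: 97, 39, 22, 13 bp.

97, 39, 22, 13 bp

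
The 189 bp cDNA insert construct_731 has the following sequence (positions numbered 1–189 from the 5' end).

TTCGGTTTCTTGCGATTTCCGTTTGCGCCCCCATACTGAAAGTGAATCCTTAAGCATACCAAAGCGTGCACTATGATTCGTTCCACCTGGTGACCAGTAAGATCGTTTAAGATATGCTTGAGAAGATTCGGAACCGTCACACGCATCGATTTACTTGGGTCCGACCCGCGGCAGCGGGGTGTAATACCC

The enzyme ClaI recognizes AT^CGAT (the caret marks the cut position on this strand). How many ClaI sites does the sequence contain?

1

ATCGAT occurs starting at position 145.
ClaI cuts at 1 site.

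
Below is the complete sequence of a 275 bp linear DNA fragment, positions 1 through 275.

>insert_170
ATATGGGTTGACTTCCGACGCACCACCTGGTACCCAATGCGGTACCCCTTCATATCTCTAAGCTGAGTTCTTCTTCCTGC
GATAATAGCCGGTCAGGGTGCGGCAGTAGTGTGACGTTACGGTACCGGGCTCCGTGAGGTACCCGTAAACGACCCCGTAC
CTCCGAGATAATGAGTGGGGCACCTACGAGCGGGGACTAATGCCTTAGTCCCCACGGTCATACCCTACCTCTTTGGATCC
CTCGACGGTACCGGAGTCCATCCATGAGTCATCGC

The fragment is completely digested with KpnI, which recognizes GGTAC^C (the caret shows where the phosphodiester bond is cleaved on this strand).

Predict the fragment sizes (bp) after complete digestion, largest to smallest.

109, 80, 33, 24, 17, 12 bp

KpnI sites (GGTACC) start at positions 29, 41, 121, 138, 247.
KpnI cuts after base 5 of each site (before the last base), so after positions 33, 45, 125, 142, 251.
Linear molecule, 5 cuts → 6 fragments:
  1–33 → 33 bp
  34–45 → 12 bp
  46–125 → 80 bp
  126–142 → 17 bp
  143–251 → 109 bp
  252–275 → 24 bp
Sorted largest to smallest: 109, 80, 33, 24, 17, 12 bp.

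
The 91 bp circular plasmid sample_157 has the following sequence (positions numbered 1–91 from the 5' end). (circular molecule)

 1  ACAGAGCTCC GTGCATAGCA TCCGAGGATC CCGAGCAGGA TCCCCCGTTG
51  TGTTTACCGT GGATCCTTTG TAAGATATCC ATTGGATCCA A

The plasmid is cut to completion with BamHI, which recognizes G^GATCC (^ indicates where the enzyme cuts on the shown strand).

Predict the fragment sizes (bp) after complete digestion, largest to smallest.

33, 23, 23, 12 bp

BamHI sites (GGATCC) start at positions 26, 38, 61, 84.
BamHI cuts after the first base of each site, so after positions 26, 38, 61, 84.
Circular molecule, 4 cuts → 4 fragments:
  27–38 → 12 bp
  39–61 → 23 bp
  62–84 → 23 bp
  85–91 then 1–26 → 7 + 26 = 33 bp
Sorted largest to smallest: 33, 23, 23, 12 bp.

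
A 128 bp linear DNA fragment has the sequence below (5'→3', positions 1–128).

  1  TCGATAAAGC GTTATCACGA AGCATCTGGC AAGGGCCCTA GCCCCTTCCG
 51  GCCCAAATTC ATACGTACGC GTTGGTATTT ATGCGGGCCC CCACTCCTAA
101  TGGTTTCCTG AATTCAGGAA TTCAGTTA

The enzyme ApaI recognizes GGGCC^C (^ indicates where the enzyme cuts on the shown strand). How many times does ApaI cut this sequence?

GGGCCC occurs starting at positions 33, 85.
ApaI cuts at 2 sites.

2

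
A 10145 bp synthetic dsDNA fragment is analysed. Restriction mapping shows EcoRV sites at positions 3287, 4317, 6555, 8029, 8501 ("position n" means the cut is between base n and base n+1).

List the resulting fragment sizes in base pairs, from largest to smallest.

Linear molecule, 5 cuts → 6 fragments:
  3287 − 0 = 3287 bp
  4317 − 3287 = 1030 bp
  6555 − 4317 = 2238 bp
  8029 − 6555 = 1474 bp
  8501 − 8029 = 472 bp
  10145 − 8501 = 1644 bp
Sorted largest to smallest: 3287, 2238, 1644, 1474, 1030, 472 bp.

3287, 2238, 1644, 1474, 1030, 472 bp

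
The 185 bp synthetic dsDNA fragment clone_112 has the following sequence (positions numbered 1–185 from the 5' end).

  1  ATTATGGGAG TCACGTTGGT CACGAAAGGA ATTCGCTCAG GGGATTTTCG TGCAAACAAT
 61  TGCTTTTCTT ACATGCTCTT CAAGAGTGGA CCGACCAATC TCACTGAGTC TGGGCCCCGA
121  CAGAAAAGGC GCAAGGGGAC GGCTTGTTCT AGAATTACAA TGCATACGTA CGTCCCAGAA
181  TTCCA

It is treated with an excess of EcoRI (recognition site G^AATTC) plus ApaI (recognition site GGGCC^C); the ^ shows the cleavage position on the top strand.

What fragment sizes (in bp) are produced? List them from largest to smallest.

EcoRI sites (GAATTC) start at positions 29, 178.
EcoRI cuts after the first base of each site, so after positions 29, 178.
The ApaI site (GGGCCC) starts at position 112.
ApaI cuts after base 5 of each site (before the last base), so after position 116.
Combined cut positions: 29, 116, 178.
Linear molecule, 3 cuts → 4 fragments:
  1–29 → 29 bp
  30–116 → 87 bp
  117–178 → 62 bp
  179–185 → 7 bp
Sorted largest to smallest: 87, 62, 29, 7 bp.

87, 62, 29, 7 bp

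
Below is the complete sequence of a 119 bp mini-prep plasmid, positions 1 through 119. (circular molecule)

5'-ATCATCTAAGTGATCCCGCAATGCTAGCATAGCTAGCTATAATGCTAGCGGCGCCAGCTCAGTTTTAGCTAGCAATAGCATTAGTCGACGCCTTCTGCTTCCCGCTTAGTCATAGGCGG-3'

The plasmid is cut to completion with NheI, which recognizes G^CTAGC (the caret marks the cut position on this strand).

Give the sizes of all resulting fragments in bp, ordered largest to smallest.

NheI sites (GCTAGC) start at positions 23, 32, 44, 68.
NheI cuts after the first base of each site, so after positions 23, 32, 44, 68.
Circular molecule, 4 cuts → 4 fragments:
  24–32 → 9 bp
  33–44 → 12 bp
  45–68 → 24 bp
  69–119 then 1–23 → 51 + 23 = 74 bp
Sorted largest to smallest: 74, 24, 12, 9 bp.

74, 24, 12, 9 bp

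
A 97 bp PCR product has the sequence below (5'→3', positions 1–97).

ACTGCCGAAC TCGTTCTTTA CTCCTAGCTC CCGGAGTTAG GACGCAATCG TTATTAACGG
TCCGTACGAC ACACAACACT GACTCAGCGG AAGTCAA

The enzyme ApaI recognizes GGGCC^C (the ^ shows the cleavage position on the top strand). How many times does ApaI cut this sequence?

0

No occurrence of GGGCCC is present in the sequence.
ApaI does not cut: 0 sites.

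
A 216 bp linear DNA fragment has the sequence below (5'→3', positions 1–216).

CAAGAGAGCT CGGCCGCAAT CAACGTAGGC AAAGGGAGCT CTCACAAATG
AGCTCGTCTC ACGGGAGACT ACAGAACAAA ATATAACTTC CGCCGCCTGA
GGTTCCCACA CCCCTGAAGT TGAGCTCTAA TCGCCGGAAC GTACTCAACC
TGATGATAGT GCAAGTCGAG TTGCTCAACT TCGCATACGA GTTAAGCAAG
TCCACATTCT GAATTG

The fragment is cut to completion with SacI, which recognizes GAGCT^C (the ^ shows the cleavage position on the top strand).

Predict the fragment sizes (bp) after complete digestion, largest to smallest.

90, 72, 30, 14, 10 bp

SacI sites (GAGCTC) start at positions 6, 36, 50, 122.
SacI cuts after base 5 of each site (before the last base), so after positions 10, 40, 54, 126.
Linear molecule, 4 cuts → 5 fragments:
  1–10 → 10 bp
  11–40 → 30 bp
  41–54 → 14 bp
  55–126 → 72 bp
  127–216 → 90 bp
Sorted largest to smallest: 90, 72, 30, 14, 10 bp.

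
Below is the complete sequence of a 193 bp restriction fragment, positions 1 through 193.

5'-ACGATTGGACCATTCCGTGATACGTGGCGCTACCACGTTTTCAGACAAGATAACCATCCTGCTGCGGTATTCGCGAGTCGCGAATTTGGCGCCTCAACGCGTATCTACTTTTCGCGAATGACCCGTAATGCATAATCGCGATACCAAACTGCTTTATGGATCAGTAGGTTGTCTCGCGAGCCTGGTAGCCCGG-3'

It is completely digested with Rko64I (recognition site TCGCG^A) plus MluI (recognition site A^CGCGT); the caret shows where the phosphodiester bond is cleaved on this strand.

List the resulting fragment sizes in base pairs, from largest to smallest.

Rko64I sites (TCGCGA) start at positions 71, 78, 112, 136, 174.
Rko64I cuts after base 5 of each site (before the last base), so after positions 75, 82, 116, 140, 178.
The MluI site (ACGCGT) starts at position 97.
MluI cuts after the first base of each site, so after position 97.
Combined cut positions: 75, 82, 97, 116, 140, 178.
Linear molecule, 6 cuts → 7 fragments:
  1–75 → 75 bp
  76–82 → 7 bp
  83–97 → 15 bp
  98–116 → 19 bp
  117–140 → 24 bp
  141–178 → 38 bp
  179–193 → 15 bp
Sorted largest to smallest: 75, 38, 24, 19, 15, 15, 7 bp.

75, 38, 24, 19, 15, 15, 7 bp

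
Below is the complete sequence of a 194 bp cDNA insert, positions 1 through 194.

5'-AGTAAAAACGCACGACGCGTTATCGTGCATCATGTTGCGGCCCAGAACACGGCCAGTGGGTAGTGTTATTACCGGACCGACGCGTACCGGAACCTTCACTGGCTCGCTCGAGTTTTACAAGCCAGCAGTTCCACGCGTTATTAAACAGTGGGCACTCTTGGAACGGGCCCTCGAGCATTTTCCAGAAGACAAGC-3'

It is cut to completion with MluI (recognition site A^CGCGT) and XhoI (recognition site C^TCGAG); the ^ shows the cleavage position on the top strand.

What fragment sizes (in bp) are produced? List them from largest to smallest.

MluI sites (ACGCGT) start at positions 15, 80, 133.
MluI cuts after the first base of each site, so after positions 15, 80, 133.
XhoI sites (CTCGAG) start at positions 107, 170.
XhoI cuts after the first base of each site, so after positions 107, 170.
Combined cut positions: 15, 80, 107, 133, 170.
Linear molecule, 5 cuts → 6 fragments:
  1–15 → 15 bp
  16–80 → 65 bp
  81–107 → 27 bp
  108–133 → 26 bp
  134–170 → 37 bp
  171–194 → 24 bp
Sorted largest to smallest: 65, 37, 27, 26, 24, 15 bp.

65, 37, 27, 26, 24, 15 bp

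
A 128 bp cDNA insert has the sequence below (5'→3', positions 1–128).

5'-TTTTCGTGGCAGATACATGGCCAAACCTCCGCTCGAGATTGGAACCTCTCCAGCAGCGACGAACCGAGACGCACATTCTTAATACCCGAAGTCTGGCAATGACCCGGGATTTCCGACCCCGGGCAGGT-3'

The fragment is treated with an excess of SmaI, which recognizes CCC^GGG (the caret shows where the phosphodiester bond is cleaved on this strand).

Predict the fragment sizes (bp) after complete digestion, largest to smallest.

105, 15, 8 bp

SmaI sites (CCCGGG) start at positions 103, 118.
SmaI cuts after base 3 of each site, so after positions 105, 120.
Linear molecule, 2 cuts → 3 fragments:
  1–105 → 105 bp
  106–120 → 15 bp
  121–128 → 8 bp
Sorted largest to smallest: 105, 15, 8 bp.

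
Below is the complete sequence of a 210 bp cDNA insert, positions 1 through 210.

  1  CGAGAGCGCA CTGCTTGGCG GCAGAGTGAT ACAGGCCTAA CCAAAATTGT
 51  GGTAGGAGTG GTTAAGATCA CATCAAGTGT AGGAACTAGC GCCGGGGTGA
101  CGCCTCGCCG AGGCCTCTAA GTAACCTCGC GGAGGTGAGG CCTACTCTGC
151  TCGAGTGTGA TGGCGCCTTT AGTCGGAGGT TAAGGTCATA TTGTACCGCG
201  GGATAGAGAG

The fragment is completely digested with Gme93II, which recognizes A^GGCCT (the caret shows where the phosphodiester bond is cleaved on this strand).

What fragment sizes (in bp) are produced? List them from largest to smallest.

Gme93II sites (AGGCCT) start at positions 33, 111, 138.
Gme93II cuts after the first base of each site, so after positions 33, 111, 138.
Linear molecule, 3 cuts → 4 fragments:
  1–33 → 33 bp
  34–111 → 78 bp
  112–138 → 27 bp
  139–210 → 72 bp
Sorted largest to smallest: 78, 72, 33, 27 bp.

78, 72, 33, 27 bp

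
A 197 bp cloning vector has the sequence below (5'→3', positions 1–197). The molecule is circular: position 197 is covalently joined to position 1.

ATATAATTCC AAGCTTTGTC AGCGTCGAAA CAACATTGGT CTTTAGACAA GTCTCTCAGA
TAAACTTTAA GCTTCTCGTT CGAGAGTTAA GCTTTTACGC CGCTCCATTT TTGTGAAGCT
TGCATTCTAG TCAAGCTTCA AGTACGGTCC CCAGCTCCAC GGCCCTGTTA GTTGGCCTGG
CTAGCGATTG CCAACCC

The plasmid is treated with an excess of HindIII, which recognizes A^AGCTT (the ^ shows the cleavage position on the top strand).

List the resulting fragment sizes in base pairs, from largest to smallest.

75, 58, 27, 20, 17 bp

HindIII sites (AAGCTT) start at positions 11, 69, 89, 116, 133.
HindIII cuts after the first base of each site, so after positions 11, 69, 89, 116, 133.
Circular molecule, 5 cuts → 5 fragments:
  12–69 → 58 bp
  70–89 → 20 bp
  90–116 → 27 bp
  117–133 → 17 bp
  134–197 then 1–11 → 64 + 11 = 75 bp
Sorted largest to smallest: 75, 58, 27, 20, 17 bp.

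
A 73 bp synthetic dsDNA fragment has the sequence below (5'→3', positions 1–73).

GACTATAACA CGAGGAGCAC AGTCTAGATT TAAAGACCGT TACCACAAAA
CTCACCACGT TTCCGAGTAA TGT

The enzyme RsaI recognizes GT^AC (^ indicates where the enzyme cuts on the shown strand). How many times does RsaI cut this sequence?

0

No occurrence of GTAC is present in the sequence.
RsaI does not cut: 0 sites.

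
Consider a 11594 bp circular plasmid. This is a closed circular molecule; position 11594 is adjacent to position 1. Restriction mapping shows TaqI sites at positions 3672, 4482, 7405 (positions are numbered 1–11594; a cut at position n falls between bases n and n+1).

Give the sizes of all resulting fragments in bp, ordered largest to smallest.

7861, 2923, 810 bp

Circular molecule, 3 cuts → 3 fragments:
  4482 − 3672 = 810 bp
  7405 − 4482 = 2923 bp
  wrap: 11594 − 7405 + 3672 = 7861 bp
Sorted largest to smallest: 7861, 2923, 810 bp.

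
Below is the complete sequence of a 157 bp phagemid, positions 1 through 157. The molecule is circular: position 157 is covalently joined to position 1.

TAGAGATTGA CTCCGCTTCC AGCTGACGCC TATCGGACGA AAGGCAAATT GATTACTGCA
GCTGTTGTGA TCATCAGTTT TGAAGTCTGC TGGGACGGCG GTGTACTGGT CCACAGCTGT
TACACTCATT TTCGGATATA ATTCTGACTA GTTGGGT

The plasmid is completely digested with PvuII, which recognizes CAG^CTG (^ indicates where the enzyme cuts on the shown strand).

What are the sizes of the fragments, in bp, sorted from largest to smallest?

63, 55, 39 bp

PvuII sites (CAGCTG) start at positions 20, 59, 114.
PvuII cuts after base 3 of each site, so after positions 22, 61, 116.
Circular molecule, 3 cuts → 3 fragments:
  23–61 → 39 bp
  62–116 → 55 bp
  117–157 then 1–22 → 41 + 22 = 63 bp
Sorted largest to smallest: 63, 55, 39 bp.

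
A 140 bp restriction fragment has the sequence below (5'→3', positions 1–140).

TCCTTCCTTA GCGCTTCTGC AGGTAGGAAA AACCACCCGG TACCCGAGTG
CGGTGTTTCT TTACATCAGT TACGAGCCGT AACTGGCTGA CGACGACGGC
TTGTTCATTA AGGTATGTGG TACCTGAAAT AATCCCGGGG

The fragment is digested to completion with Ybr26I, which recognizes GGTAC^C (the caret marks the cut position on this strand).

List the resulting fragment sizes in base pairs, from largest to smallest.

80, 43, 17 bp

Ybr26I sites (GGTACC) start at positions 39, 119.
Ybr26I cuts after base 5 of each site (before the last base), so after positions 43, 123.
Linear molecule, 2 cuts → 3 fragments:
  1–43 → 43 bp
  44–123 → 80 bp
  124–140 → 17 bp
Sorted largest to smallest: 80, 43, 17 bp.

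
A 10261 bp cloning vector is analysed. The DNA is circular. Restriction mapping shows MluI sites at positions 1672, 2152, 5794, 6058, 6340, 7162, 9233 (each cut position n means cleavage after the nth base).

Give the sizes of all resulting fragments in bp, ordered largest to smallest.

3642, 2700, 2071, 822, 480, 282, 264 bp

Circular molecule, 7 cuts → 7 fragments:
  2152 − 1672 = 480 bp
  5794 − 2152 = 3642 bp
  6058 − 5794 = 264 bp
  6340 − 6058 = 282 bp
  7162 − 6340 = 822 bp
  9233 − 7162 = 2071 bp
  wrap: 10261 − 9233 + 1672 = 2700 bp
Sorted largest to smallest: 3642, 2700, 2071, 822, 480, 282, 264 bp.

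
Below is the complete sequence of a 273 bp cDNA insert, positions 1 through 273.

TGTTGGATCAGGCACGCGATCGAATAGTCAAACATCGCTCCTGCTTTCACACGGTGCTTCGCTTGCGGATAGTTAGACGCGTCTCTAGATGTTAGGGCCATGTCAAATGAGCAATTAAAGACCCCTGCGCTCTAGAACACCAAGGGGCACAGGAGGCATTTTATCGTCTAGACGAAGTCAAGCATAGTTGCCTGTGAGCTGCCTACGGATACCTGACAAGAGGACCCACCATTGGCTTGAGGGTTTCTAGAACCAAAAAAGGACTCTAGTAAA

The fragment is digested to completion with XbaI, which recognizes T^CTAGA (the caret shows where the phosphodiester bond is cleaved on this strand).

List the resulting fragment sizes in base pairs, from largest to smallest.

XbaI sites (TCTAGA) start at positions 84, 131, 167, 246.
XbaI cuts after the first base of each site, so after positions 84, 131, 167, 246.
Linear molecule, 4 cuts → 5 fragments:
  1–84 → 84 bp
  85–131 → 47 bp
  132–167 → 36 bp
  168–246 → 79 bp
  247–273 → 27 bp
Sorted largest to smallest: 84, 79, 47, 36, 27 bp.

84, 79, 47, 36, 27 bp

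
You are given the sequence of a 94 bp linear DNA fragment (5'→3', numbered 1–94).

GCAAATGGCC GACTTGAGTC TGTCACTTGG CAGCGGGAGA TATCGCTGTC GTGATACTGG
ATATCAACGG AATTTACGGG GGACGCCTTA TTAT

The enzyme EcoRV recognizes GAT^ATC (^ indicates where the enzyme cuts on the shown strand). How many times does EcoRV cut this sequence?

2

GATATC occurs starting at positions 39, 60.
EcoRV cuts at 2 sites.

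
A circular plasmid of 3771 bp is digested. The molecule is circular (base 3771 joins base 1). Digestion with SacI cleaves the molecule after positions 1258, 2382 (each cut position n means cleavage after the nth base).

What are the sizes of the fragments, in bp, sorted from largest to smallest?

2647, 1124 bp

Circular molecule, 2 cuts → 2 fragments:
  2382 − 1258 = 1124 bp
  wrap: 3771 − 2382 + 1258 = 2647 bp
Sorted largest to smallest: 2647, 1124 bp.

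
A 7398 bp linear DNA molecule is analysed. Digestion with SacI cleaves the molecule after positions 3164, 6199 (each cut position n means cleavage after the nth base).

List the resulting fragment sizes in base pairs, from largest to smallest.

Linear molecule, 2 cuts → 3 fragments:
  3164 − 0 = 3164 bp
  6199 − 3164 = 3035 bp
  7398 − 6199 = 1199 bp
Sorted largest to smallest: 3164, 3035, 1199 bp.

3164, 3035, 1199 bp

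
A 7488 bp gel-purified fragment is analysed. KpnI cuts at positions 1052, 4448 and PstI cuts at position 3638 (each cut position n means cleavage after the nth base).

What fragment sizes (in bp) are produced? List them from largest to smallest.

3040, 2586, 1052, 810 bp

Combined cut positions (sorted): 1052, 3638, 4448.
Linear molecule, 3 cuts → 4 fragments:
  1052 − 0 = 1052 bp
  3638 − 1052 = 2586 bp
  4448 − 3638 = 810 bp
  7488 − 4448 = 3040 bp
Sorted largest to smallest: 3040, 2586, 1052, 810 bp.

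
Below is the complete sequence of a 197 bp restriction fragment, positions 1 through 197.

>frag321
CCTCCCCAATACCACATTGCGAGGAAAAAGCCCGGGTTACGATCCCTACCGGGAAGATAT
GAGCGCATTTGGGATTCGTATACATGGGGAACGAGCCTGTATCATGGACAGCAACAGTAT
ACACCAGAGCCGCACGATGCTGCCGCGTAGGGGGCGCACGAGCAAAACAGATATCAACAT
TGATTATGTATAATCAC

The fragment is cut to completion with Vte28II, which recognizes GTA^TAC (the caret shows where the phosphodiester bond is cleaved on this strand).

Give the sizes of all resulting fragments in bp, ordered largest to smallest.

80, 78, 39 bp

Vte28II sites (GTATAC) start at positions 78, 117.
Vte28II cuts after base 3 of each site, so after positions 80, 119.
Linear molecule, 2 cuts → 3 fragments:
  1–80 → 80 bp
  81–119 → 39 bp
  120–197 → 78 bp
Sorted largest to smallest: 80, 78, 39 bp.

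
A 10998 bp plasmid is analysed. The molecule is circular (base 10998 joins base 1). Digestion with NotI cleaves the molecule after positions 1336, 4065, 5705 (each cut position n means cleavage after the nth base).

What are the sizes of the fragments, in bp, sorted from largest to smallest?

Circular molecule, 3 cuts → 3 fragments:
  4065 − 1336 = 2729 bp
  5705 − 4065 = 1640 bp
  wrap: 10998 − 5705 + 1336 = 6629 bp
Sorted largest to smallest: 6629, 2729, 1640 bp.

6629, 2729, 1640 bp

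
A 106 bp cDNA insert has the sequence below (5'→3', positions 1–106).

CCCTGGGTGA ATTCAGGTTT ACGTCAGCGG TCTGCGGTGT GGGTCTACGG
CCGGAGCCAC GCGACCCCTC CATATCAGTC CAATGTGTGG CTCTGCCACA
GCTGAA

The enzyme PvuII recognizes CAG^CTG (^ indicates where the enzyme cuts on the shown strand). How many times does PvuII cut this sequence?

CAGCTG occurs starting at position 99.
PvuII cuts at 1 site.

1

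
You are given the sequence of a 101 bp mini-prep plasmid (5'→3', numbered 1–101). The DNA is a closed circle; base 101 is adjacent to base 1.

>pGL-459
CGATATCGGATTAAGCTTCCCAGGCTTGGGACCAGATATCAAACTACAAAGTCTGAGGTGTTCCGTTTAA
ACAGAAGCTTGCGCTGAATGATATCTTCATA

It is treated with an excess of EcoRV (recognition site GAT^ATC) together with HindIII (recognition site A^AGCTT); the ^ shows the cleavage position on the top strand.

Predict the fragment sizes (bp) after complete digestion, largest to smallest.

38, 24, 17, 13, 9 bp

EcoRV sites (GATATC) start at positions 2, 35, 90.
EcoRV cuts after base 3 of each site, so after positions 4, 37, 92.
HindIII sites (AAGCTT) start at positions 13, 75.
HindIII cuts after the first base of each site, so after positions 13, 75.
Combined cut positions: 4, 13, 37, 75, 92.
Circular molecule, 5 cuts → 5 fragments:
  5–13 → 9 bp
  14–37 → 24 bp
  38–75 → 38 bp
  76–92 → 17 bp
  93–101 then 1–4 → 9 + 4 = 13 bp
Sorted largest to smallest: 38, 24, 17, 13, 9 bp.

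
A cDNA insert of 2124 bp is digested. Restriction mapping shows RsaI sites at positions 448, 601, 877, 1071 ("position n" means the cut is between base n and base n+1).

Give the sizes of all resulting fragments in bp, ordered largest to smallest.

Linear molecule, 4 cuts → 5 fragments:
  448 − 0 = 448 bp
  601 − 448 = 153 bp
  877 − 601 = 276 bp
  1071 − 877 = 194 bp
  2124 − 1071 = 1053 bp
Sorted largest to smallest: 1053, 448, 276, 194, 153 bp.

1053, 448, 276, 194, 153 bp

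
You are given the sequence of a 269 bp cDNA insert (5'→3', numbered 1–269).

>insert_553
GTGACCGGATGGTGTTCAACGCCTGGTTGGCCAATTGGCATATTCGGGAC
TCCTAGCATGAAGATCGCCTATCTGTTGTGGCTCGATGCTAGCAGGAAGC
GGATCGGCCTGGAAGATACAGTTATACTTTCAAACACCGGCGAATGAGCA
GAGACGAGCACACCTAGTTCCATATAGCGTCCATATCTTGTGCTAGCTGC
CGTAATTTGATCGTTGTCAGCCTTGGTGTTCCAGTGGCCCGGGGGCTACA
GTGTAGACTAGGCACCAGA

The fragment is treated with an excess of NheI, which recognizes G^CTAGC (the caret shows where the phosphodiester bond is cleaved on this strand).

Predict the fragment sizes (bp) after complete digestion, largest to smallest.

NheI sites (GCTAGC) start at positions 88, 192.
NheI cuts after the first base of each site, so after positions 88, 192.
Linear molecule, 2 cuts → 3 fragments:
  1–88 → 88 bp
  89–192 → 104 bp
  193–269 → 77 bp
Sorted largest to smallest: 104, 88, 77 bp.

104, 88, 77 bp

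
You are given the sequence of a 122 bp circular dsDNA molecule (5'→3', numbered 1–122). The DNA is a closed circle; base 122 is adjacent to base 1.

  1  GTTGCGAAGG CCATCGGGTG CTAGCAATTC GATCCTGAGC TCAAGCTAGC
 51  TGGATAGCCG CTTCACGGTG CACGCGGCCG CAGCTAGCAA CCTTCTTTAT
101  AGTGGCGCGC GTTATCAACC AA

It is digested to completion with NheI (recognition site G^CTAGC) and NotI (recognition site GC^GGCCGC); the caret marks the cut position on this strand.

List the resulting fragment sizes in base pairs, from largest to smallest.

59, 30, 25, 8 bp

NheI sites (GCTAGC) start at positions 20, 45, 83.
NheI cuts after the first base of each site, so after positions 20, 45, 83.
The NotI site (GCGGCCGC) starts at position 74.
NotI cuts after base 2 of each site, so after position 75.
Combined cut positions: 20, 45, 75, 83.
Circular molecule, 4 cuts → 4 fragments:
  21–45 → 25 bp
  46–75 → 30 bp
  76–83 → 8 bp
  84–122 then 1–20 → 39 + 20 = 59 bp
Sorted largest to smallest: 59, 30, 25, 8 bp.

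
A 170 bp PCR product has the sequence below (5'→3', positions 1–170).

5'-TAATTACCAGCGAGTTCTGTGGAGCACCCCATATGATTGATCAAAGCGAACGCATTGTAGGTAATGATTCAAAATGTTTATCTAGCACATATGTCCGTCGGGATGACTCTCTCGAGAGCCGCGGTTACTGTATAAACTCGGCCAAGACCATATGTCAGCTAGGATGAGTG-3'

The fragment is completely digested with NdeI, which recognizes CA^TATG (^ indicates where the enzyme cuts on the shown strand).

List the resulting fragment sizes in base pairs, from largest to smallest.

61, 58, 31, 20 bp

NdeI sites (CATATG) start at positions 30, 88, 149.
NdeI cuts after base 2 of each site, so after positions 31, 89, 150.
Linear molecule, 3 cuts → 4 fragments:
  1–31 → 31 bp
  32–89 → 58 bp
  90–150 → 61 bp
  151–170 → 20 bp
Sorted largest to smallest: 61, 58, 31, 20 bp.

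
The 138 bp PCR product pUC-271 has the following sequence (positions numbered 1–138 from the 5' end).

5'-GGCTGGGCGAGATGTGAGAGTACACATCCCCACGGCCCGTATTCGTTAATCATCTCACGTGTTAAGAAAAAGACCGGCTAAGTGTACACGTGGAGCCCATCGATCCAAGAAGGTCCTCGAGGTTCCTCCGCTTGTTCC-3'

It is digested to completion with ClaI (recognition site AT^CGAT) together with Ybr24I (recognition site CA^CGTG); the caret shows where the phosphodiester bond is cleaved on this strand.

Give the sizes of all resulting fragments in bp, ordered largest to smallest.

The ClaI site (ATCGAT) starts at position 99.
ClaI cuts after base 2 of each site, so after position 100.
Ybr24I sites (CACGTG) start at positions 56, 87.
Ybr24I cuts after base 2 of each site, so after positions 57, 88.
Combined cut positions: 57, 88, 100.
Linear molecule, 3 cuts → 4 fragments:
  1–57 → 57 bp
  58–88 → 31 bp
  89–100 → 12 bp
  101–138 → 38 bp
Sorted largest to smallest: 57, 38, 31, 12 bp.

57, 38, 31, 12 bp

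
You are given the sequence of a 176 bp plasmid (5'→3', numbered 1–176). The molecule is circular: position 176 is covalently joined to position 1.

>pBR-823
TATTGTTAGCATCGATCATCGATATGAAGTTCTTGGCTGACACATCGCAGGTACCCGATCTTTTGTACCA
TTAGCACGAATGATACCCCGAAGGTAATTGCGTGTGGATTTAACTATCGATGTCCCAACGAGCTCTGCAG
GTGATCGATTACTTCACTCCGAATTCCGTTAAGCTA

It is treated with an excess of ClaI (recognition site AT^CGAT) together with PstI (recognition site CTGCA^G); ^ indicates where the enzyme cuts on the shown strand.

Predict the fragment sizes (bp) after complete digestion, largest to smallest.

ClaI sites (ATCGAT) start at positions 11, 18, 116, 144.
ClaI cuts after base 2 of each site, so after positions 12, 19, 117, 145.
The PstI site (CTGCAG) starts at position 135.
PstI cuts after base 5 of each site (before the last base), so after position 139.
Combined cut positions: 12, 19, 117, 139, 145.
Circular molecule, 5 cuts → 5 fragments:
  13–19 → 7 bp
  20–117 → 98 bp
  118–139 → 22 bp
  140–145 → 6 bp
  146–176 then 1–12 → 31 + 12 = 43 bp
Sorted largest to smallest: 98, 43, 22, 7, 6 bp.

98, 43, 22, 7, 6 bp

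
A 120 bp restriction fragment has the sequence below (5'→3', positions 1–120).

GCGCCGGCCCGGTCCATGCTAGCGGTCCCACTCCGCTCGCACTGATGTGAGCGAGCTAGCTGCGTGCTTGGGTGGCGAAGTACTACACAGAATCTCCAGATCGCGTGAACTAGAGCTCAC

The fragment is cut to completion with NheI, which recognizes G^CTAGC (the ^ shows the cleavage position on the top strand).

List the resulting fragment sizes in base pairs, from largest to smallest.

65, 37, 18 bp

NheI sites (GCTAGC) start at positions 18, 55.
NheI cuts after the first base of each site, so after positions 18, 55.
Linear molecule, 2 cuts → 3 fragments:
  1–18 → 18 bp
  19–55 → 37 bp
  56–120 → 65 bp
Sorted largest to smallest: 65, 37, 18 bp.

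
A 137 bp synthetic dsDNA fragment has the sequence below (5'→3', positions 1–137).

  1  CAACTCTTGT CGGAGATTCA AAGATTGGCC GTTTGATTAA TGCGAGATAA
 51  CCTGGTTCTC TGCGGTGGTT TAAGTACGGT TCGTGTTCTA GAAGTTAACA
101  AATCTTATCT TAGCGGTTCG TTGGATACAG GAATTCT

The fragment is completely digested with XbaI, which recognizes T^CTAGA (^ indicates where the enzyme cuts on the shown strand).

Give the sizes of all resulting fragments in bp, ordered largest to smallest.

The XbaI site (TCTAGA) starts at position 87.
XbaI cuts after the first base of each site, so after position 87.
Linear molecule, 1 cut → 2 fragments:
  1–87 → 87 bp
  88–137 → 50 bp
Sorted largest to smallest: 87, 50 bp.

87, 50 bp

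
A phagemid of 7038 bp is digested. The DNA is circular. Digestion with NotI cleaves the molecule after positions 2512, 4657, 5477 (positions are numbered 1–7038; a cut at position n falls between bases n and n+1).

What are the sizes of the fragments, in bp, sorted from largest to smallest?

4073, 2145, 820 bp

Circular molecule, 3 cuts → 3 fragments:
  4657 − 2512 = 2145 bp
  5477 − 4657 = 820 bp
  wrap: 7038 − 5477 + 2512 = 4073 bp
Sorted largest to smallest: 4073, 2145, 820 bp.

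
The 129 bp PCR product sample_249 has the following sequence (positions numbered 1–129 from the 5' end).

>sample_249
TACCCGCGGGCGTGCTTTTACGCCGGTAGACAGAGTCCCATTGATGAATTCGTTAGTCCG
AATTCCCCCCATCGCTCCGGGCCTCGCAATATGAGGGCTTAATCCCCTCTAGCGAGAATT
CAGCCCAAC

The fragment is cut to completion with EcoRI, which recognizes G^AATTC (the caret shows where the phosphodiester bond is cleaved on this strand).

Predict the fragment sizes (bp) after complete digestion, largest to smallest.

EcoRI sites (GAATTC) start at positions 46, 60, 116.
EcoRI cuts after the first base of each site, so after positions 46, 60, 116.
Linear molecule, 3 cuts → 4 fragments:
  1–46 → 46 bp
  47–60 → 14 bp
  61–116 → 56 bp
  117–129 → 13 bp
Sorted largest to smallest: 56, 46, 14, 13 bp.

56, 46, 14, 13 bp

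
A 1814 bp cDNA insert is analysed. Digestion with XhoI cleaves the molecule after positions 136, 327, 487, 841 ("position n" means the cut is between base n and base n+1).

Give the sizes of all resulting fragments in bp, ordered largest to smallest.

Linear molecule, 4 cuts → 5 fragments:
  136 − 0 = 136 bp
  327 − 136 = 191 bp
  487 − 327 = 160 bp
  841 − 487 = 354 bp
  1814 − 841 = 973 bp
Sorted largest to smallest: 973, 354, 191, 160, 136 bp.

973, 354, 191, 160, 136 bp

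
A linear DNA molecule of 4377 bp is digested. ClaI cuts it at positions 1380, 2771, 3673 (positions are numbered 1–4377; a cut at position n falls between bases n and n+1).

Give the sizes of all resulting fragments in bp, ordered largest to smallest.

1391, 1380, 902, 704 bp

Linear molecule, 3 cuts → 4 fragments:
  1380 − 0 = 1380 bp
  2771 − 1380 = 1391 bp
  3673 − 2771 = 902 bp
  4377 − 3673 = 704 bp
Sorted largest to smallest: 1391, 1380, 902, 704 bp.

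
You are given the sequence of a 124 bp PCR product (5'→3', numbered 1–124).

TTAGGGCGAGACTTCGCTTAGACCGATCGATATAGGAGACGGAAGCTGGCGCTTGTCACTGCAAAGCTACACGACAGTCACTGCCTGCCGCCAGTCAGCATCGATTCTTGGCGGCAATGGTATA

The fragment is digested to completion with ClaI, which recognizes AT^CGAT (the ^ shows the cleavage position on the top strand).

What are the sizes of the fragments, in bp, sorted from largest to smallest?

ClaI sites (ATCGAT) start at positions 26, 100.
ClaI cuts after base 2 of each site, so after positions 27, 101.
Linear molecule, 2 cuts → 3 fragments:
  1–27 → 27 bp
  28–101 → 74 bp
  102–124 → 23 bp
Sorted largest to smallest: 74, 27, 23 bp.

74, 27, 23 bp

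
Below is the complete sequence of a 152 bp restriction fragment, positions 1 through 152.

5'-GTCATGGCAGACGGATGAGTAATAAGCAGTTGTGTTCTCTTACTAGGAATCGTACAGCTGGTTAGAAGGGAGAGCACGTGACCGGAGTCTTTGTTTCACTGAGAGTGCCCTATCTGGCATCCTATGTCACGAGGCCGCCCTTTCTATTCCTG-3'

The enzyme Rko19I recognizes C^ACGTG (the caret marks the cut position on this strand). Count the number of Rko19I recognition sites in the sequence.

CACGTG occurs starting at position 75.
Rko19I cuts at 1 site.

1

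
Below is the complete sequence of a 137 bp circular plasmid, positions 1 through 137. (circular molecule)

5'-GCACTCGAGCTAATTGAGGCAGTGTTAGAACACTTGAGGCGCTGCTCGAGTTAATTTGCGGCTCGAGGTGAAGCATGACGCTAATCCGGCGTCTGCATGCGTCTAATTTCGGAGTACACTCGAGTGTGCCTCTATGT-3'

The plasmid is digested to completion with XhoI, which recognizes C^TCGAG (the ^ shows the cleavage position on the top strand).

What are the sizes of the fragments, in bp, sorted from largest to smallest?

57, 41, 22, 17 bp

XhoI sites (CTCGAG) start at positions 4, 45, 62, 119.
XhoI cuts after the first base of each site, so after positions 4, 45, 62, 119.
Circular molecule, 4 cuts → 4 fragments:
  5–45 → 41 bp
  46–62 → 17 bp
  63–119 → 57 bp
  120–137 then 1–4 → 18 + 4 = 22 bp
Sorted largest to smallest: 57, 41, 22, 17 bp.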